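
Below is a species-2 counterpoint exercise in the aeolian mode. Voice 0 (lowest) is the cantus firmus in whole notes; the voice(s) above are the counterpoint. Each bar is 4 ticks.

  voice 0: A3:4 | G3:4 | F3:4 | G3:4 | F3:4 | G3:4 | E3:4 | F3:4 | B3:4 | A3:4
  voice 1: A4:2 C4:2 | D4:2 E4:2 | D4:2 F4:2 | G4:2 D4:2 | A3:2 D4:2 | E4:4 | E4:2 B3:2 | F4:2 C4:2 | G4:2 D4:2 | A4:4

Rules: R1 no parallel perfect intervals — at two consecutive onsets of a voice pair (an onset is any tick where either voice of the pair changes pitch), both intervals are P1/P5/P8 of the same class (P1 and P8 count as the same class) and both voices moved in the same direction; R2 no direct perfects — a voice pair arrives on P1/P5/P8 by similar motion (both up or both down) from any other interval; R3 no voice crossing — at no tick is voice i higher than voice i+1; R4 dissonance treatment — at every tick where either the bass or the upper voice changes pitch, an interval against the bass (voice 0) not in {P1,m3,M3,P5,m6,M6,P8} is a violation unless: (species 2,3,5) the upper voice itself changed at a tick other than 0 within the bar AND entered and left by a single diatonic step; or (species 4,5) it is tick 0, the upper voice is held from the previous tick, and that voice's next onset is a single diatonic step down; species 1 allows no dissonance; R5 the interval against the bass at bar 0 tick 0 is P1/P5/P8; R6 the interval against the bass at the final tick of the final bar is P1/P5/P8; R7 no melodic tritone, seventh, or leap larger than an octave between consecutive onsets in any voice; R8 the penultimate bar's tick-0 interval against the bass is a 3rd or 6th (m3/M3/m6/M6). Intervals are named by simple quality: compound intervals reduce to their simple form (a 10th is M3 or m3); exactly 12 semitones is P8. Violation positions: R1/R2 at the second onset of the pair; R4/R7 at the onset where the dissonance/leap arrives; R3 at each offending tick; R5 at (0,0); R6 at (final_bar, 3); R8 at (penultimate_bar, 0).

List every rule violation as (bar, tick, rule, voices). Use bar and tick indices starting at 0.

(3, 0, R1, (0, 1))
(7, 0, R2, (0, 1))
(7, 0, R7, (1,))
(8, 0, R7, (0,))

bar 0: v0=A3 v1=A4 downbeat P8
bar 1: v0=G3 v1=D4 downbeat P5
bar 2: v0=F3 v1=D4 downbeat M6
bar 3: v0=G3 v1=G4 downbeat P8
bar 4: v0=F3 v1=A3 downbeat M3
bar 5: v0=G3 v1=E4 downbeat M6
bar 6: v0=E3 v1=E4 downbeat P8
bar 7: v0=F3 v1=F4 downbeat P8
bar 8: v0=B3 v1=G4 downbeat m6
bar 9: v0=A3 v1=A4 downbeat P8
  -> R1 @ bar 3 tick 0 v(0, 1): F3/F4 P8 -> G3/G4 P8 similar
  -> R2 @ bar 7 tick 0 v(0, 1): E3/B3 P5 -> F3/F4 P8 similar
  -> R7 @ bar 7 tick 0 v(1,): B3->F4 leap 6st
  -> R7 @ bar 8 tick 0 v(0,): F3->B3 leap 6st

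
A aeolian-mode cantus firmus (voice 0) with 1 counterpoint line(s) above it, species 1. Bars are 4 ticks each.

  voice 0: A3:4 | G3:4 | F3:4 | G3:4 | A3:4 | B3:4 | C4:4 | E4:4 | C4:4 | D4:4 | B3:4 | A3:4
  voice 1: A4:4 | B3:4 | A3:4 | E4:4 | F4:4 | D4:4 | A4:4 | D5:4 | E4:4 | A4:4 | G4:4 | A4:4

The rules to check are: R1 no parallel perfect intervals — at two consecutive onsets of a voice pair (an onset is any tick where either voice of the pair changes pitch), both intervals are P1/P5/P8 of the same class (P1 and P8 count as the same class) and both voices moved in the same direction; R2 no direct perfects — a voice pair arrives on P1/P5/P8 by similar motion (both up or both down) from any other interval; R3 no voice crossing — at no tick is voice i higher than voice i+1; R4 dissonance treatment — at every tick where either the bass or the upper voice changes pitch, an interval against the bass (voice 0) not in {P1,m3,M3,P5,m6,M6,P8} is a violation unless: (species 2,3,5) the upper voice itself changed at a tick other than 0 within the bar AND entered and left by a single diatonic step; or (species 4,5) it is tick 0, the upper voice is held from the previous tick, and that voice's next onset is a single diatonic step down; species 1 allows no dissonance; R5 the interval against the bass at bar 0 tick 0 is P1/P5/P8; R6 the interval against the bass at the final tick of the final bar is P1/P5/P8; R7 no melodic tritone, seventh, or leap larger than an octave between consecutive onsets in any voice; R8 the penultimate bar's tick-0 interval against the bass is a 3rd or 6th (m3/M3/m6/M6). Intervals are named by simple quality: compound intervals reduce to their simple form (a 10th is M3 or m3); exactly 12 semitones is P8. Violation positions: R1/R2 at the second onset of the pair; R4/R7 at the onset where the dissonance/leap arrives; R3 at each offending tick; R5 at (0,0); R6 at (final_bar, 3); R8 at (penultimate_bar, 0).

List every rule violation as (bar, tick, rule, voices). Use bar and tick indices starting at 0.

bar 0: v0=A3 v1=A4 downbeat P8
bar 1: v0=G3 v1=B3 downbeat M3
bar 2: v0=F3 v1=A3 downbeat M3
bar 3: v0=G3 v1=E4 downbeat M6
bar 4: v0=A3 v1=F4 downbeat m6
bar 5: v0=B3 v1=D4 downbeat m3
bar 6: v0=C4 v1=A4 downbeat M6
bar 7: v0=E4 v1=D5 downbeat m7
bar 8: v0=C4 v1=E4 downbeat M3
bar 9: v0=D4 v1=A4 downbeat P5
bar 10: v0=B3 v1=G4 downbeat m6
bar 11: v0=A3 v1=A4 downbeat P8
  -> R7 @ bar 1 tick 0 v(1,): A4->B3 leap 10st
  -> R4 @ bar 7 tick 0 v(0, 1): E4/D5 m7 untreated
  -> R7 @ bar 8 tick 0 v(1,): D5->E4 leap 10st
  -> R2 @ bar 9 tick 0 v(0, 1): C4/E4 M3 -> D4/A4 P5 similar

(1, 0, R7, (1,))
(7, 0, R4, (0, 1))
(8, 0, R7, (1,))
(9, 0, R2, (0, 1))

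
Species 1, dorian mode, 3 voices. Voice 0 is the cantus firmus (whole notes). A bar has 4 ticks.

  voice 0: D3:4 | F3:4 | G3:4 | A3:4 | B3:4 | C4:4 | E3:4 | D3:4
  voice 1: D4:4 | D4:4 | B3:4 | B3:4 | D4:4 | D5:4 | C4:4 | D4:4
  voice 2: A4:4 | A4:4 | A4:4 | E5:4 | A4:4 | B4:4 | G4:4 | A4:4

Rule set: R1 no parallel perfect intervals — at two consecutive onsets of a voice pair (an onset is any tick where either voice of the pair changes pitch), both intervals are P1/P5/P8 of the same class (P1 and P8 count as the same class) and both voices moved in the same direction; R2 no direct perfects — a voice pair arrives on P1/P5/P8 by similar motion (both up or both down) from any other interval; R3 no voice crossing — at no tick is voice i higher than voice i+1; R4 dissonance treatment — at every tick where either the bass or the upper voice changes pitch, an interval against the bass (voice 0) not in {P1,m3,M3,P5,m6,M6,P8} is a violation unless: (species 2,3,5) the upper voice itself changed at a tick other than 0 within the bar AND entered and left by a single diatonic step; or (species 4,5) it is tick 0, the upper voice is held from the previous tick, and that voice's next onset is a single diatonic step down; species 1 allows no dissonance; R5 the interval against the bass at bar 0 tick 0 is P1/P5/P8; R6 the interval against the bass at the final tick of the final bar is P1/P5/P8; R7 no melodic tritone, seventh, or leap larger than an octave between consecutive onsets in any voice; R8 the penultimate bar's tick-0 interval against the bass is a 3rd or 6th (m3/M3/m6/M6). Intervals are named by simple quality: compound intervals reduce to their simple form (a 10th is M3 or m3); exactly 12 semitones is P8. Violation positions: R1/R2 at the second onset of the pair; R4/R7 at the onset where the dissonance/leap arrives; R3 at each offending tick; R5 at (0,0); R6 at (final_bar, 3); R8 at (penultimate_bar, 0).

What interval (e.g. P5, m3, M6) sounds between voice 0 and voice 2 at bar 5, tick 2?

M7

voice 0=C4 voice 2=B4 -> M7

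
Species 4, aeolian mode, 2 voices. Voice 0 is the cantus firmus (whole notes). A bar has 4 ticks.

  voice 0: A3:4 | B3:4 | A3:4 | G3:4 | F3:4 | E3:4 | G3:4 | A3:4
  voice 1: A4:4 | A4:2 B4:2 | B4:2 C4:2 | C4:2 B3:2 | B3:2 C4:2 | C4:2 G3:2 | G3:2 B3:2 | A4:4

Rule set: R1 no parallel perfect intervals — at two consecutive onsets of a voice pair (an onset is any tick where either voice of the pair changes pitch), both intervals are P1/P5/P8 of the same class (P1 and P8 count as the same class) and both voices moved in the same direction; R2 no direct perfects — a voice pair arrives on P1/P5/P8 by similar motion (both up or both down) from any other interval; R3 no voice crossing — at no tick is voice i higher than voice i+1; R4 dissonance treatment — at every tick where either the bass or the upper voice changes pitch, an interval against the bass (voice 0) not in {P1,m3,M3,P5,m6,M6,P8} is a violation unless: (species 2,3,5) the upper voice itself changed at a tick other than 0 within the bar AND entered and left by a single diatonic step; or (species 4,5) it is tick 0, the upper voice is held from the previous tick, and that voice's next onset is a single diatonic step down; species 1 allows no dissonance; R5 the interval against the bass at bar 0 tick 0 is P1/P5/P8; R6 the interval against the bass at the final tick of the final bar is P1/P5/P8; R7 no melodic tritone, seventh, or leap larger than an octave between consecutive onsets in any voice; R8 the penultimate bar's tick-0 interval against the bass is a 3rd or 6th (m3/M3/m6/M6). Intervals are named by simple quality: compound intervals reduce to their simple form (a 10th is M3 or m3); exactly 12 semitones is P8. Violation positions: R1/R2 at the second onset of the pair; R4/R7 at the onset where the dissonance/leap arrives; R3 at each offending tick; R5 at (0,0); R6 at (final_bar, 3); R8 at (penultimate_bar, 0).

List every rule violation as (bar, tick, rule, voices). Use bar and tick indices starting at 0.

bar 0: v0=A3 v1=A4 downbeat P8
bar 1: v0=B3 v1=A4 downbeat m7
bar 2: v0=A3 v1=B4 downbeat M2
bar 3: v0=G3 v1=C4 downbeat P4
bar 4: v0=F3 v1=B3 downbeat TT
bar 5: v0=E3 v1=C4 downbeat m6
bar 6: v0=G3 v1=G3 downbeat P1
bar 7: v0=A3 v1=A4 downbeat P8
  -> R4 @ bar 1 tick 0 v(0, 1): B3/A4 m7 untreated
  -> R4 @ bar 2 tick 0 v(0, 1): A3/B4 M2 untreated
  -> R7 @ bar 2 tick 2 v(1,): B4->C4 leap 11st
  -> R4 @ bar 4 tick 0 v(0, 1): F3/B3 TT untreated
  -> R8 @ bar 6 tick 0 v(0, 1): penult P1 not 3rd/6th
  -> R2 @ bar 7 tick 0 v(0, 1): G3/B3 M3 -> A3/A4 P8 similar
  -> R7 @ bar 7 tick 0 v(1,): B3->A4 leap 10st

(1, 0, R4, (0, 1))
(2, 0, R4, (0, 1))
(2, 2, R7, (1,))
(4, 0, R4, (0, 1))
(6, 0, R8, (0, 1))
(7, 0, R2, (0, 1))
(7, 0, R7, (1,))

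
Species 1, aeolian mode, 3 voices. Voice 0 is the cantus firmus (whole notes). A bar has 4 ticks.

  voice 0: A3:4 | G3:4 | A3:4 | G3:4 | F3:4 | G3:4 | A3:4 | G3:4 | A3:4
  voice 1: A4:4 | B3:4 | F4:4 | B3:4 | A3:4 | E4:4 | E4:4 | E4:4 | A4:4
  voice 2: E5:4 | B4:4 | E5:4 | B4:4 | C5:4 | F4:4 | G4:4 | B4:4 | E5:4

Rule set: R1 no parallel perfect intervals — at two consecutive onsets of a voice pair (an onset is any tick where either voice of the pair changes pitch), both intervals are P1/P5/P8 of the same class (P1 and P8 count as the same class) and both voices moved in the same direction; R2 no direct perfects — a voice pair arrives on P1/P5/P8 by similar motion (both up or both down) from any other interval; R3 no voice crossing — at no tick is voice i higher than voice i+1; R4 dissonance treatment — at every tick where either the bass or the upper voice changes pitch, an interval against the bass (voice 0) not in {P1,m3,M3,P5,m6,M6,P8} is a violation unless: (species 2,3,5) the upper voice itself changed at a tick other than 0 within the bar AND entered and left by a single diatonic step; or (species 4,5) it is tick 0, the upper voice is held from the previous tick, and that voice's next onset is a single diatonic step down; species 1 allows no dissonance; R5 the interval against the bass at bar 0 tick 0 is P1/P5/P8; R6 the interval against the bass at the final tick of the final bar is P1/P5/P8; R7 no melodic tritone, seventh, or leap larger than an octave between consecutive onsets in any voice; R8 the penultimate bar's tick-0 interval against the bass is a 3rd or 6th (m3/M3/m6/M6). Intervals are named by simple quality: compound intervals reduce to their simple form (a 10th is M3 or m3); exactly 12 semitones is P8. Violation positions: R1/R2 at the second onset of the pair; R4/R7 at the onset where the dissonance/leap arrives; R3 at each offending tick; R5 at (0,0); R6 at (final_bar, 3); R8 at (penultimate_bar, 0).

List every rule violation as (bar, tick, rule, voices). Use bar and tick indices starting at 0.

bar 0: v0=A3 v1=A4 v2=E5 downbeat P5
bar 1: v0=G3 v1=B3 v2=B4 downbeat M3
bar 2: v0=A3 v1=F4 v2=E5 downbeat P5
bar 3: v0=G3 v1=B3 v2=B4 downbeat M3
bar 4: v0=F3 v1=A3 v2=C5 downbeat P5
bar 5: v0=G3 v1=E4 v2=F4 downbeat m7
bar 6: v0=A3 v1=E4 v2=G4 downbeat m7
bar 7: v0=G3 v1=E4 v2=B4 downbeat M3
bar 8: v0=A3 v1=A4 v2=E5 downbeat P5
  -> R2 @ bar 1 tick 0 v(1, 2): A4/E5 P5 -> B3/B4 P8 similar
  -> R7 @ bar 1 tick 0 v(1,): A4->B3 leap 10st
  -> R2 @ bar 2 tick 0 v(0, 2): G3/B4 M3 -> A3/E5 P5 similar
  -> R7 @ bar 2 tick 0 v(1,): B3->F4 leap 6st
  -> R2 @ bar 3 tick 0 v(1, 2): F4/E5 M7 -> B3/B4 P8 similar
  -> R7 @ bar 3 tick 0 v(1,): F4->B3 leap 6st
  -> R4 @ bar 5 tick 0 v(0, 2): G3/F4 m7 untreated
  -> R4 @ bar 6 tick 0 v(0, 2): A3/G4 m7 untreated
  -> R1 @ bar 8 tick 0 v(1, 2): E4/B4 P5 -> A4/E5 P5 similar
  -> R2 @ bar 8 tick 0 v(0, 1): G3/E4 M6 -> A3/A4 P8 similar
  -> R2 @ bar 8 tick 0 v(0, 2): G3/B4 M3 -> A3/E5 P5 similar

(1, 0, R2, (1, 2))
(1, 0, R7, (1,))
(2, 0, R2, (0, 2))
(2, 0, R7, (1,))
(3, 0, R2, (1, 2))
(3, 0, R7, (1,))
(5, 0, R4, (0, 2))
(6, 0, R4, (0, 2))
(8, 0, R1, (1, 2))
(8, 0, R2, (0, 1))
(8, 0, R2, (0, 2))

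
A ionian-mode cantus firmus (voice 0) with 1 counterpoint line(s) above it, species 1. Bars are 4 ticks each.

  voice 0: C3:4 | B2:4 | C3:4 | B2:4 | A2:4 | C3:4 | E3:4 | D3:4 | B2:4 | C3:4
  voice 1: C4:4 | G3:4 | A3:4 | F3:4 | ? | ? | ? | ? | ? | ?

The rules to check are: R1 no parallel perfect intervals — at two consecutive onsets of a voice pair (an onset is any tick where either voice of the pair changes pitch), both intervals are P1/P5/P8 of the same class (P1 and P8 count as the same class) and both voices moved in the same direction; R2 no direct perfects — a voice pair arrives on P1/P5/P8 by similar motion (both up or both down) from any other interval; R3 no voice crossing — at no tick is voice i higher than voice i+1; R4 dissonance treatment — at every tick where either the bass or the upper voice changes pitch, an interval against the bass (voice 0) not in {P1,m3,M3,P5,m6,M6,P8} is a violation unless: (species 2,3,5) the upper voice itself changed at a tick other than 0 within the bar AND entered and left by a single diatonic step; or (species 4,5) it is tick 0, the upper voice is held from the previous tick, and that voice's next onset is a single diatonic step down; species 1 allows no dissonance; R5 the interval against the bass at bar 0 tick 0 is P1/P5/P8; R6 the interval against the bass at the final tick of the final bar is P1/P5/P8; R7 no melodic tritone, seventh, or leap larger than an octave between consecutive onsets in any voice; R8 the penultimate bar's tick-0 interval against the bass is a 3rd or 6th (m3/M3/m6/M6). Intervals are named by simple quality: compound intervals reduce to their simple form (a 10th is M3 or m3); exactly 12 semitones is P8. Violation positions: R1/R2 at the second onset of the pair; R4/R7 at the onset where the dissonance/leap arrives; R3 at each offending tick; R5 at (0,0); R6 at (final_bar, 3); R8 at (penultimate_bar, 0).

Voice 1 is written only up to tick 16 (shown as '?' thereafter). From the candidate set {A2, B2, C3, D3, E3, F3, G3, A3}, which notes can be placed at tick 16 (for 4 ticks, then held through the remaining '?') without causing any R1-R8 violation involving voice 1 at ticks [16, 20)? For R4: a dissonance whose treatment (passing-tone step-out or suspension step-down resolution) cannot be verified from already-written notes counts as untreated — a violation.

A2: violates R2
B2: violates R4,R7
C3: legal
D3: violates R4
E3: violates R2
F3: legal
G3: violates R4
A3: legal

{A3, C3, F3}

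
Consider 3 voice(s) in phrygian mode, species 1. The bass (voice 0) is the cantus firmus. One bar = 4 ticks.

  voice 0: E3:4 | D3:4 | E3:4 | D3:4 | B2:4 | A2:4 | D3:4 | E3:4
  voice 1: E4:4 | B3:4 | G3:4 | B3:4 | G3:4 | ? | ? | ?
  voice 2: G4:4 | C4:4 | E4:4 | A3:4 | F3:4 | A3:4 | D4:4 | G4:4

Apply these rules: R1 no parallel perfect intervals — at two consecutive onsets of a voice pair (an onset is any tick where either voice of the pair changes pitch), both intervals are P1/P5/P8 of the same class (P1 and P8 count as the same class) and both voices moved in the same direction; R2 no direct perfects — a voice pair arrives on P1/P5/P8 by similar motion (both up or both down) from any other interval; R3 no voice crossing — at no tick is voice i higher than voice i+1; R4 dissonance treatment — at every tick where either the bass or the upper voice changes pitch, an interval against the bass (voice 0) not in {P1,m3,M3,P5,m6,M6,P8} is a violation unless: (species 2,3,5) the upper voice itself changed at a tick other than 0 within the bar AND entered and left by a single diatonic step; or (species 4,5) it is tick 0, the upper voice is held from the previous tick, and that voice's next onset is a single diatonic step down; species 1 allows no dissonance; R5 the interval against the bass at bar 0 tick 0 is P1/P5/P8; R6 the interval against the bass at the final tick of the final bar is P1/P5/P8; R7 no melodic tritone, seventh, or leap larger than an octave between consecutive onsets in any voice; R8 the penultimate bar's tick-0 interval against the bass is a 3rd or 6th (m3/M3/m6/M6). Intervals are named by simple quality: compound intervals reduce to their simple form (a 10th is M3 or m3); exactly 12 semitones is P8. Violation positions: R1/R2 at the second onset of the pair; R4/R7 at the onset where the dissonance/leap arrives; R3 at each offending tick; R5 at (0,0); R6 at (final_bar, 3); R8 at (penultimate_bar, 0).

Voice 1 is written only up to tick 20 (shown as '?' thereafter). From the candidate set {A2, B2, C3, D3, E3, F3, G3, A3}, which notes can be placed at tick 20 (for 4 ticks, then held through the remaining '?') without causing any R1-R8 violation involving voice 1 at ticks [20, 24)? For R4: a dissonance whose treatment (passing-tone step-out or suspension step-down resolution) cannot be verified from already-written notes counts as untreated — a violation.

A2: violates R2,R7
B2: violates R4
C3: legal
D3: violates R4
E3: violates R2
F3: legal
G3: violates R4
A3: violates R2

{C3, F3}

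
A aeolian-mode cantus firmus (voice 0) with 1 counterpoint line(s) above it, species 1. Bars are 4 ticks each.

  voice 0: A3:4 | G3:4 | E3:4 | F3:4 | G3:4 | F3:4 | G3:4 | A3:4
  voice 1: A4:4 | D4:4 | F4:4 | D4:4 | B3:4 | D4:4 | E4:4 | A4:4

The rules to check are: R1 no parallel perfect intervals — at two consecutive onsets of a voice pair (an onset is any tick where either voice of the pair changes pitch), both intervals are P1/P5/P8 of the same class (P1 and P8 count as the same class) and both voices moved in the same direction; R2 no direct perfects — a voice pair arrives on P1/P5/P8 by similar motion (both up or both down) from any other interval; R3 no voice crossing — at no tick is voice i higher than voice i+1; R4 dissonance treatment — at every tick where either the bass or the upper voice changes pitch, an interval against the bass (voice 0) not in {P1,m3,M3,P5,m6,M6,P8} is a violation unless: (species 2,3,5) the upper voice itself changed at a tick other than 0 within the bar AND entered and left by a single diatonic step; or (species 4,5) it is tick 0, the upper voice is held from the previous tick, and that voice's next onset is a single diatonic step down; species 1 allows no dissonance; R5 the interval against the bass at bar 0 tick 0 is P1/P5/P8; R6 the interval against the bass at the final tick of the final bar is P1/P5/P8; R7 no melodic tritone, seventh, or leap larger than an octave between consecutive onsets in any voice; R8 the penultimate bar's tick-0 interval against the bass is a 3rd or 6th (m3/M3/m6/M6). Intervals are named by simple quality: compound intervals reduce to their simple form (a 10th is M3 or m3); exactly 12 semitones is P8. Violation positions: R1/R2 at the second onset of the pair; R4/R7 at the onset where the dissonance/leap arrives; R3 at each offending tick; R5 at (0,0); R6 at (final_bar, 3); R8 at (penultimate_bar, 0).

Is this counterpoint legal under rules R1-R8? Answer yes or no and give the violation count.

No (3 violations)

bar 0: v0=A3 v1=A4 (P8)
bar 1: v0=G3 v1=D4 (P5)
bar 2: v0=E3 v1=F4 (m2)
bar 3: v0=F3 v1=D4 (M6)
bar 4: v0=G3 v1=B3 (M3)
bar 5: v0=F3 v1=D4 (M6)
bar 6: v0=G3 v1=E4 (M6)
bar 7: v0=A3 v1=A4 (P8)
  R2 @ bar1.0: A3/A4 P8 -> G3/D4 P5 similar
  R4 @ bar2.0: E3/F4 m2 untreated
  R2 @ bar7.0: G3/E4 M6 -> A3/A4 P8 similar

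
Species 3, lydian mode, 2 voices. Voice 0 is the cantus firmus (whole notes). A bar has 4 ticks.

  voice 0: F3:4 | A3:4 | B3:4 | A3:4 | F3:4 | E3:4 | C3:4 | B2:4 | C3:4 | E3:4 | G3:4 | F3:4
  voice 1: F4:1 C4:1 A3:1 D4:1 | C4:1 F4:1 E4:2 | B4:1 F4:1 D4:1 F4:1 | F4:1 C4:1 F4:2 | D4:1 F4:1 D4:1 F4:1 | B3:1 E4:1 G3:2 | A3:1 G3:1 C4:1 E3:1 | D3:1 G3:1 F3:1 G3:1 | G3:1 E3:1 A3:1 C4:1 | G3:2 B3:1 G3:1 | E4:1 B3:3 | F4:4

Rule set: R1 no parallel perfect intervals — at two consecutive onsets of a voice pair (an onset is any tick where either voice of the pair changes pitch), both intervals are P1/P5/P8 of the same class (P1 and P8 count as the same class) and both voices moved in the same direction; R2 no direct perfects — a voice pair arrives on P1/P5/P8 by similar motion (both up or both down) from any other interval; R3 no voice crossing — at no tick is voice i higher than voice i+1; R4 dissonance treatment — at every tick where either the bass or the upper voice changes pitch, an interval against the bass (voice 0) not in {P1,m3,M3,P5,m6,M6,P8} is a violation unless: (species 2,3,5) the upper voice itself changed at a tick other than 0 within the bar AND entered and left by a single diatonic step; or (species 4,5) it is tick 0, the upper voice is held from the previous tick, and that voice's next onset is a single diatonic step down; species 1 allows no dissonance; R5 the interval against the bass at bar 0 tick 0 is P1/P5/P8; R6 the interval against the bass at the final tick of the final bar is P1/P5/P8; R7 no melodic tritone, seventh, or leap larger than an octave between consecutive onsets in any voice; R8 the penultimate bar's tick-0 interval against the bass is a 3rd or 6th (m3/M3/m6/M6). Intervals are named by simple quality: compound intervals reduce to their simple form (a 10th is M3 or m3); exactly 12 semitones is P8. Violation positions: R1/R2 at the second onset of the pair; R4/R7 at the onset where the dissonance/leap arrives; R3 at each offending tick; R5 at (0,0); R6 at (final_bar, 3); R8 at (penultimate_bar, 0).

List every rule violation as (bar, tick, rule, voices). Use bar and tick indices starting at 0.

(2, 0, R2, (0, 1))
(2, 1, R4, (0, 1))
(2, 1, R7, (1,))
(2, 3, R4, (0, 1))
(5, 0, R2, (0, 1))
(5, 0, R7, (1,))
(11, 0, R7, (1,))

bar 0: v0=F3 v1=F4 downbeat P8
bar 1: v0=A3 v1=C4 downbeat m3
bar 2: v0=B3 v1=B4 downbeat P8
bar 3: v0=A3 v1=F4 downbeat m6
bar 4: v0=F3 v1=D4 downbeat M6
bar 5: v0=E3 v1=B3 downbeat P5
bar 6: v0=C3 v1=A3 downbeat M6
bar 7: v0=B2 v1=D3 downbeat m3
bar 8: v0=C3 v1=G3 downbeat P5
bar 9: v0=E3 v1=G3 downbeat m3
bar 10: v0=G3 v1=E4 downbeat M6
bar 11: v0=F3 v1=F4 downbeat P8
  -> R2 @ bar 2 tick 0 v(0, 1): A3/E4 P5 -> B3/B4 P8 similar
  -> R4 @ bar 2 tick 1 v(0, 1): B3/F4 TT untreated
  -> R7 @ bar 2 tick 1 v(1,): B4->F4 leap 6st
  -> R4 @ bar 2 tick 3 v(0, 1): B3/F4 TT untreated
  -> R2 @ bar 5 tick 0 v(0, 1): F3/F4 P8 -> E3/B3 P5 similar
  -> R7 @ bar 5 tick 0 v(1,): F4->B3 leap 6st
  -> R7 @ bar 11 tick 0 v(1,): B3->F4 leap 6st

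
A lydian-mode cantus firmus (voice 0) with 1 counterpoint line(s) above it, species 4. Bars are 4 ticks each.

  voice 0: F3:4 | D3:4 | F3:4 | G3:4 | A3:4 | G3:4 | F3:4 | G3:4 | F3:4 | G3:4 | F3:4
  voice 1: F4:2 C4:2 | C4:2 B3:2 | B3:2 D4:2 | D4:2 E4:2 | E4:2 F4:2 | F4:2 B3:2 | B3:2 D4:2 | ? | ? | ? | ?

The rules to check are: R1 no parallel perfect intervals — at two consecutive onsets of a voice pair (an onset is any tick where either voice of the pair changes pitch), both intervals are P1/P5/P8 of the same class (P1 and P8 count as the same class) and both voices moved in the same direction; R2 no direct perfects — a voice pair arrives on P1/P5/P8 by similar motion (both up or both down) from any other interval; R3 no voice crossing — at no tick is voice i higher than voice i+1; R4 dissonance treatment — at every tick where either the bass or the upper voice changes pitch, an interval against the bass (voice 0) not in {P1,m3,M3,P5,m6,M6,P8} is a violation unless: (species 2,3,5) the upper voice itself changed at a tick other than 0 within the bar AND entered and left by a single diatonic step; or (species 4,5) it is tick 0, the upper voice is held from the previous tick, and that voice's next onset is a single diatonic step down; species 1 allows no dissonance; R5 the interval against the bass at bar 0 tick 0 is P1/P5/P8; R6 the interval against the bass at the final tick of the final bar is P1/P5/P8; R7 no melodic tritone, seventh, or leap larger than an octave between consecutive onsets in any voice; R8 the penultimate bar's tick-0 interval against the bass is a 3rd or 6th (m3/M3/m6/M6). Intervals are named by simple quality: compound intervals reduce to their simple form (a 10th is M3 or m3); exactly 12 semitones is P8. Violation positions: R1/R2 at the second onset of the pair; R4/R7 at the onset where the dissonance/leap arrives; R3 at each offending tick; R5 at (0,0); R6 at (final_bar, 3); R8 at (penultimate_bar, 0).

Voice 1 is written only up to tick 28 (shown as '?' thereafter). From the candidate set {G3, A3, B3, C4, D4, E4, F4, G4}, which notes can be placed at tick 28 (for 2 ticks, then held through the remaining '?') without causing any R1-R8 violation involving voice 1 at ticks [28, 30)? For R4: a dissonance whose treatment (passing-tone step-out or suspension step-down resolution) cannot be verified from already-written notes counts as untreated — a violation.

{B3, D4, E4, G3}

G3: legal
A3: violates R4
B3: legal
C4: violates R4
D4: legal
E4: legal
F4: violates R4
G4: violates R2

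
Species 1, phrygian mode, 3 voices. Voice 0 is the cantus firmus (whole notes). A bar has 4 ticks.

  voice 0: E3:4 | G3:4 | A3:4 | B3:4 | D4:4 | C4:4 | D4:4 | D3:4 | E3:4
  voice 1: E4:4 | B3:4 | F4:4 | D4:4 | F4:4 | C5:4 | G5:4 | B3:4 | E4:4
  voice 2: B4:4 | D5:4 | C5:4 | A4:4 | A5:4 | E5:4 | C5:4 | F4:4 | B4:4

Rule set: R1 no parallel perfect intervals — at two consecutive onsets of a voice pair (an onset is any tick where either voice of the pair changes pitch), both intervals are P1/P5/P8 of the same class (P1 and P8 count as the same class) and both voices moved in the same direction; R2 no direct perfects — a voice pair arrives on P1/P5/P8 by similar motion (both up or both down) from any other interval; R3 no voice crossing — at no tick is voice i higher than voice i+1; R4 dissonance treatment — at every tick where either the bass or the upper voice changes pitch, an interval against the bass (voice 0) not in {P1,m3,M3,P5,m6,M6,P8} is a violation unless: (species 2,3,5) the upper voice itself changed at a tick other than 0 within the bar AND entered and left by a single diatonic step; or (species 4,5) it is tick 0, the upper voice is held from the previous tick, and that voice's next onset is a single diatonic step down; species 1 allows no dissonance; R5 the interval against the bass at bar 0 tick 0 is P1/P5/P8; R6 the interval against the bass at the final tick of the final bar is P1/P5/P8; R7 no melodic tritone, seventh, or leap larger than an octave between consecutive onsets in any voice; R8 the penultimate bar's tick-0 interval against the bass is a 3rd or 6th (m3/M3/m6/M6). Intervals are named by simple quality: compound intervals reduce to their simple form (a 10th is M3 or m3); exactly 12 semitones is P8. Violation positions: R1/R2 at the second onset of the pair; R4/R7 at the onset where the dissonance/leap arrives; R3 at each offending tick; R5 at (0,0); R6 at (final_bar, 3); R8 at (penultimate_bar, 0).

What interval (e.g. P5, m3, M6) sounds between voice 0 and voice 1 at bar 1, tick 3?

voice 0=G3 voice 1=B3 -> M3

M3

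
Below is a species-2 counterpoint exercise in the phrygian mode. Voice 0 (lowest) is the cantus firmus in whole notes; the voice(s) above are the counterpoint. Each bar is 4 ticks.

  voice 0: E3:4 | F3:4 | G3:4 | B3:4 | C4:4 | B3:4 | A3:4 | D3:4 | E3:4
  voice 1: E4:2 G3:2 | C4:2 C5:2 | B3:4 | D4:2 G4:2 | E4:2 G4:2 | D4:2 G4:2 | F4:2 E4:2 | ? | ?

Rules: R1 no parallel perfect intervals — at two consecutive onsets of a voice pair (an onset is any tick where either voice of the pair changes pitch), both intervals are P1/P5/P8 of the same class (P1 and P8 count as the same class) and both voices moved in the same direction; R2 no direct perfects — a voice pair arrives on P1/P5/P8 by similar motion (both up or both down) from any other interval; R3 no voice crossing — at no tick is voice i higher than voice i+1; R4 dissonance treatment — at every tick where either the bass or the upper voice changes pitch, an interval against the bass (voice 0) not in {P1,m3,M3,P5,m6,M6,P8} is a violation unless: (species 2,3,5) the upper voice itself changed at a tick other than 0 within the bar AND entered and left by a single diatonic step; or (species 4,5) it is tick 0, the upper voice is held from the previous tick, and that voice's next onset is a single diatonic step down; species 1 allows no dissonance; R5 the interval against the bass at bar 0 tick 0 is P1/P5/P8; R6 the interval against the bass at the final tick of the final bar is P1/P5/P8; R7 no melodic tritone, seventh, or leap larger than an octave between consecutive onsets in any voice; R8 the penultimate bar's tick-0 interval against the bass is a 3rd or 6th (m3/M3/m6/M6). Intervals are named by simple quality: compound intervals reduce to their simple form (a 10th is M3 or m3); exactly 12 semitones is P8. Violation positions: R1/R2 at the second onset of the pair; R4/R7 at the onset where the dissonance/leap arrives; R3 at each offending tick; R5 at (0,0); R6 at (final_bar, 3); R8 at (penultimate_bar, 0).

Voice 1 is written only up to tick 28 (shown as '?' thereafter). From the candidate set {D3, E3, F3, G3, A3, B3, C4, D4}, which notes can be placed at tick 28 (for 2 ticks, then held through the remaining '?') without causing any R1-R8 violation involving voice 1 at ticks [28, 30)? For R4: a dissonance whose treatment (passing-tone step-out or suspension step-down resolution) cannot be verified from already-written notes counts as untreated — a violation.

{B3}

D3: violates R2,R7,R8
E3: violates R4,R8
F3: violates R7
G3: violates R4,R8
A3: violates R1,R8
B3: legal
C4: violates R4,R8
D4: violates R2,R8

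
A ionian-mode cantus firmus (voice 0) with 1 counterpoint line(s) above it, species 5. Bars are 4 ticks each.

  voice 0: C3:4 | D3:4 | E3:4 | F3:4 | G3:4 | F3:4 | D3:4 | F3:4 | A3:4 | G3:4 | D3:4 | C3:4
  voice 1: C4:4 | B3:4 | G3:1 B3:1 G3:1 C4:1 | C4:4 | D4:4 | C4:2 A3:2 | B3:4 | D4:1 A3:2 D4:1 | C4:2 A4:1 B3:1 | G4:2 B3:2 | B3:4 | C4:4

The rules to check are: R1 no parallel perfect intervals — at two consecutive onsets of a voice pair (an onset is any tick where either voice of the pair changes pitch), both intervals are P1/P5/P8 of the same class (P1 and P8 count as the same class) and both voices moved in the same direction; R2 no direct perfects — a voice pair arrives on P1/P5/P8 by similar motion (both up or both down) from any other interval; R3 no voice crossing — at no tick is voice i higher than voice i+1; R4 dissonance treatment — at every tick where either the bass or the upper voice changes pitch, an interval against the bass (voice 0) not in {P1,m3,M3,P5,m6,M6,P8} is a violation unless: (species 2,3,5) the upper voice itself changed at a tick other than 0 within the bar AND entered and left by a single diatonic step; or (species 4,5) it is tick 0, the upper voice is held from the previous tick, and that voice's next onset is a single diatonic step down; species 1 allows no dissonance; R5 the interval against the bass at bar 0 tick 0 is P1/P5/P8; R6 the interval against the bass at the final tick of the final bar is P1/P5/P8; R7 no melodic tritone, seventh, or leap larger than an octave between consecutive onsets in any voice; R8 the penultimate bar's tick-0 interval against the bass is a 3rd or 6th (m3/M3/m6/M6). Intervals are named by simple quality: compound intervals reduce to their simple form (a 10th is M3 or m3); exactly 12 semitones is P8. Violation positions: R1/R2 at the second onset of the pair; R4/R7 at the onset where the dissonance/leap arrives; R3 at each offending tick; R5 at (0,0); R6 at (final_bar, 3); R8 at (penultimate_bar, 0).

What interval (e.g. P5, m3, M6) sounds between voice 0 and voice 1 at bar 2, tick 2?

voice 0=E3 voice 1=G3 -> m3

m3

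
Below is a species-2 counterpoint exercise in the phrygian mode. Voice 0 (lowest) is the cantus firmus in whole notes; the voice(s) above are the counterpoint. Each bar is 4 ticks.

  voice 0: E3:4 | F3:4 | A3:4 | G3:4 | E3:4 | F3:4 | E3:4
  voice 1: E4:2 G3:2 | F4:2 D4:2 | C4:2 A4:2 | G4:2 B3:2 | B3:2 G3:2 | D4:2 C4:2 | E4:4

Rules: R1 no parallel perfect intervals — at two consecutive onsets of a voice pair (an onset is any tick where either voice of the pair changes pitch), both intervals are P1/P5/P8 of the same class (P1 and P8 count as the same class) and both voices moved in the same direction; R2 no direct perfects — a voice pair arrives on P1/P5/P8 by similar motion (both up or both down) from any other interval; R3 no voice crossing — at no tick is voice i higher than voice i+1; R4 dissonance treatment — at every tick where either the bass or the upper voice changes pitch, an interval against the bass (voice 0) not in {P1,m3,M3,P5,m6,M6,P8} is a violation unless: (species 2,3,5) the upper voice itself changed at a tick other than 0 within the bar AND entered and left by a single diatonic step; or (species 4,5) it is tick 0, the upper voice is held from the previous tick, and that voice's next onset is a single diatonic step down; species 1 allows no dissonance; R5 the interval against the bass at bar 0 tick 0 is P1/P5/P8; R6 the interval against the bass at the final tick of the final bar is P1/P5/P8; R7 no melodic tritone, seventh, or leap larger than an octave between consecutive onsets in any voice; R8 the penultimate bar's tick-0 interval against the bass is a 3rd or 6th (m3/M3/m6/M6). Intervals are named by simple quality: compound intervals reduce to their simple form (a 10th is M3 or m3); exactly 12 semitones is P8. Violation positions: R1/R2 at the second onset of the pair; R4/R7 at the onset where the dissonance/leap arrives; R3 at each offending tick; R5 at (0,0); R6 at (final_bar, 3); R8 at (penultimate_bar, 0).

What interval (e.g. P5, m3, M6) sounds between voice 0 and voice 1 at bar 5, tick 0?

voice 0=F3 voice 1=D4 -> M6

M6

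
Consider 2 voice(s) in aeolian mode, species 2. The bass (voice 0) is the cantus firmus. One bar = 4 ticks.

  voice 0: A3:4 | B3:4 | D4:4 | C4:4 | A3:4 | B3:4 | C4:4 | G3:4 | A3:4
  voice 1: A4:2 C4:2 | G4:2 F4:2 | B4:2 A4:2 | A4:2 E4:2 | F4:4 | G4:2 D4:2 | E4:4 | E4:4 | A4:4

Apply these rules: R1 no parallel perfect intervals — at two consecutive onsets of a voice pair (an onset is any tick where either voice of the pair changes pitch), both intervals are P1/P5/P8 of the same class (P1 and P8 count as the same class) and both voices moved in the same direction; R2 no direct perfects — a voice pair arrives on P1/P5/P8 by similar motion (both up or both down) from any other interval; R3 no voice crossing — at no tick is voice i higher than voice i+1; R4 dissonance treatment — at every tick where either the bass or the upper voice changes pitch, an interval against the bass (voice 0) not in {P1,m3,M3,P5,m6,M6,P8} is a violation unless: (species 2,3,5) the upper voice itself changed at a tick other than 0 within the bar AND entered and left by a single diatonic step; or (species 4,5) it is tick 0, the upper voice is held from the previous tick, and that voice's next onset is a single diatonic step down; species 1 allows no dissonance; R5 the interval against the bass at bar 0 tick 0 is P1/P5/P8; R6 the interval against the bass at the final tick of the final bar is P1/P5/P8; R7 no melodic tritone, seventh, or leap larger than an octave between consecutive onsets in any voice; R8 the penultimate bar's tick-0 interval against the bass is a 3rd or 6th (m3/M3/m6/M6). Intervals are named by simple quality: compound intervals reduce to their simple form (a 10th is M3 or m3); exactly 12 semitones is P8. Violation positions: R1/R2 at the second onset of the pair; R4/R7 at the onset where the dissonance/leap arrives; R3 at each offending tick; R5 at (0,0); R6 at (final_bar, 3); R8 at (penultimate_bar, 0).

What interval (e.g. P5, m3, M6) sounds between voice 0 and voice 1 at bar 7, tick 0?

voice 0=G3 voice 1=E4 -> M6

M6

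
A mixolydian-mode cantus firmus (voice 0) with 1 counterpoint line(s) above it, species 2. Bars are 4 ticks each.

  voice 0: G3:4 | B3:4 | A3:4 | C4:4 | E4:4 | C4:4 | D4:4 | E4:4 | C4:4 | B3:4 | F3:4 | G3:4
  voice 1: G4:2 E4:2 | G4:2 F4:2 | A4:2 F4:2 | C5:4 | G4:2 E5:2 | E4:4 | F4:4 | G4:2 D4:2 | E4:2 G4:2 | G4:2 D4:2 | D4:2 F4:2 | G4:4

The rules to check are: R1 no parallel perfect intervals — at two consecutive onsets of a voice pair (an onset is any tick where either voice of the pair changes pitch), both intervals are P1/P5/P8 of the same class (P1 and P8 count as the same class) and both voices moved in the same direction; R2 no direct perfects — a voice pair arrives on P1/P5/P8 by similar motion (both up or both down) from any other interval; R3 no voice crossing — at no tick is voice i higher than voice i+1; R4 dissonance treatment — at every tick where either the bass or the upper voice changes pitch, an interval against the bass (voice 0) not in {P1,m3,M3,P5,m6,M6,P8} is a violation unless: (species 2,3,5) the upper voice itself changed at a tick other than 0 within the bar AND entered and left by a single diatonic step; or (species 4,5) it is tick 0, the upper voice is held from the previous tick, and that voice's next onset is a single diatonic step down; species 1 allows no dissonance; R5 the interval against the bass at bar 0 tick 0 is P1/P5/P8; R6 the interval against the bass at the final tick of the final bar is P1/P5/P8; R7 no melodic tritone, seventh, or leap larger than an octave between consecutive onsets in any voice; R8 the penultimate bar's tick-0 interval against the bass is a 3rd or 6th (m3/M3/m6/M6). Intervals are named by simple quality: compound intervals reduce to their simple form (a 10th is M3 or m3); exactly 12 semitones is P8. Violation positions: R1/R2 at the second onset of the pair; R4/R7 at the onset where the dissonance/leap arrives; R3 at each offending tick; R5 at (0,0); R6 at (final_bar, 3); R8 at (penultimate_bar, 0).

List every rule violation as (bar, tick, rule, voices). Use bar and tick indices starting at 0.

(1, 2, R4, (0, 1))
(3, 0, R2, (0, 1))
(7, 2, R3, (0, 1))
(7, 2, R4, (0, 1))
(7, 3, R3, (0, 1))
(10, 0, R7, (0,))
(11, 0, R1, (0, 1))

bar 0: v0=G3 v1=G4 downbeat P8
bar 1: v0=B3 v1=G4 downbeat m6
bar 2: v0=A3 v1=A4 downbeat P8
bar 3: v0=C4 v1=C5 downbeat P8
bar 4: v0=E4 v1=G4 downbeat m3
bar 5: v0=C4 v1=E4 downbeat M3
bar 6: v0=D4 v1=F4 downbeat m3
bar 7: v0=E4 v1=G4 downbeat m3
bar 8: v0=C4 v1=E4 downbeat M3
bar 9: v0=B3 v1=G4 downbeat m6
bar 10: v0=F3 v1=D4 downbeat M6
bar 11: v0=G3 v1=G4 downbeat P8
  -> R4 @ bar 1 tick 2 v(0, 1): B3/F4 TT untreated
  -> R2 @ bar 3 tick 0 v(0, 1): A3/F4 m6 -> C4/C5 P8 similar
  -> R3 @ bar 7 tick 2 v(0, 1): E4 above D4
  -> R4 @ bar 7 tick 2 v(0, 1): E4/D4 M2 untreated
  -> R3 @ bar 7 tick 3 v(0, 1): E4 above D4
  -> R7 @ bar 10 tick 0 v(0,): B3->F3 leap 6st
  -> R1 @ bar 11 tick 0 v(0, 1): F3/F4 P8 -> G3/G4 P8 similar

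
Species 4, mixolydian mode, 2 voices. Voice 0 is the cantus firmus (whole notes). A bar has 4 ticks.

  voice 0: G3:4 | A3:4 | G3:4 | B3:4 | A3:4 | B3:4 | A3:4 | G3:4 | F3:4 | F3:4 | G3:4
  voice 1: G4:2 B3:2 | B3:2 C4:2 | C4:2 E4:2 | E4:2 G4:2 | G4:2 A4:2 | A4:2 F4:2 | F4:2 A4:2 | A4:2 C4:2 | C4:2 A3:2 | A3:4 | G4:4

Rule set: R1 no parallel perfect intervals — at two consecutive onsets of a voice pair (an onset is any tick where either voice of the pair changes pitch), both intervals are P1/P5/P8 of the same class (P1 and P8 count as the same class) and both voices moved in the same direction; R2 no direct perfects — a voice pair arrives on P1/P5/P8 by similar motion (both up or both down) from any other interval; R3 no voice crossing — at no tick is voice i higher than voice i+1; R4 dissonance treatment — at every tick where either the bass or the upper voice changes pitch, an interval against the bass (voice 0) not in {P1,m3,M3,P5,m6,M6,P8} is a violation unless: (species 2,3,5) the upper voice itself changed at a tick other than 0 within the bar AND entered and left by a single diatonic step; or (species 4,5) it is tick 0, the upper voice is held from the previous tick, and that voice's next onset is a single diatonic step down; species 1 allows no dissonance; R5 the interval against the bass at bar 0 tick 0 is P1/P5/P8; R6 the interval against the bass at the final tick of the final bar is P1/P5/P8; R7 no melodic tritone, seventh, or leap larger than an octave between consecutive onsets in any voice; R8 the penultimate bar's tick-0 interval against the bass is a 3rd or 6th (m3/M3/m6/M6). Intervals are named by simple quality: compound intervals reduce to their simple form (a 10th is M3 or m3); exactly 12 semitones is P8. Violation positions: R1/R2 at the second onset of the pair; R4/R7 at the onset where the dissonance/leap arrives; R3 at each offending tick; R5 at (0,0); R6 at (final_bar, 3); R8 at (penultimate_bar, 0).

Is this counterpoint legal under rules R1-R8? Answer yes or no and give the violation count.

No (10 violations)

bar 0: v0=G3 v1=G4 (P8)
bar 1: v0=A3 v1=B3 (M2)
bar 2: v0=G3 v1=C4 (P4)
bar 3: v0=B3 v1=E4 (P4)
bar 4: v0=A3 v1=G4 (m7)
bar 5: v0=B3 v1=A4 (m7)
bar 6: v0=A3 v1=F4 (m6)
bar 7: v0=G3 v1=A4 (M2)
bar 8: v0=F3 v1=C4 (P5)
bar 9: v0=F3 v1=A3 (M3)
bar 10: v0=G3 v1=G4 (P8)
  R4 @ bar1.0: A3/B3 M2 untreated
  R4 @ bar2.0: G3/C4 P4 untreated
  R4 @ bar3.0: B3/E4 P4 untreated
  R4 @ bar4.0: A3/G4 m7 untreated
  R4 @ bar5.0: B3/A4 m7 untreated
  R4 @ bar5.2: B3/F4 TT untreated
  R4 @ bar7.0: G3/A4 M2 untreated
  R4 @ bar7.2: G3/C4 P4 untreated
  R2 @ bar10.0: F3/A3 M3 -> G3/G4 P8 similar
  R7 @ bar10.0: A3->G4 leap 10st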